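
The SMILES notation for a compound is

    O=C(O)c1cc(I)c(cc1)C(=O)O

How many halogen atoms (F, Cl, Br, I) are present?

Halogen atoms appear at heavy-atom position 7 (1×I).
Other groups present: 2 carboxylic acid.
Halogen count: 1.

1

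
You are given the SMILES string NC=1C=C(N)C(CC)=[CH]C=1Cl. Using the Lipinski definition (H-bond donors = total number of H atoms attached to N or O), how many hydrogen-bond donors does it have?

4

Donors: find every N or O and count the H atoms it carries.
  atom 1 (N): bond orders sum to 1 → 2 H
  atom 5 (N): bond orders sum to 1 → 2 H
Lipinski HBD = 4.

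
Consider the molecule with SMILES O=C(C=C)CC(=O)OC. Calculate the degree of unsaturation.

3

Molecular formula: C6H8O3.
DoU = (2C + 2 + N − H − X) / 2, where X is the halogen count and O/S are ignored.
    = (2·6 + 2 + 0 − 8 − 0) / 2 = 6 / 2 = 3.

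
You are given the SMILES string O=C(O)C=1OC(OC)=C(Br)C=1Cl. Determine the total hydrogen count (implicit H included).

Walk through each heavy atom and fill implicit hydrogens from standard valence (C 4, N 3, O 2, S 2, halogen 1):
  atom 1: O, bond orders sum to 2 (valence 2) → 0 H
  atom 2: C, bond orders sum to 4 (valence 4) → 0 H
  atom 3: O, bond orders sum to 1 (valence 2) → 1 H
  atom 4: C, bond orders sum to 4 (valence 4) → 0 H
  atom 5: O, bond orders sum to 2 (valence 2) → 0 H
  atom 6: C, bond orders sum to 4 (valence 4) → 0 H
  atom 7: O, bond orders sum to 2 (valence 2) → 0 H
  atom 8: C, bond orders sum to 1 (valence 4) → 3 H
  atom 9: C, bond orders sum to 4 (valence 4) → 0 H
  atom 10: Br (halogen, monovalent) → 0 H
  atom 11: C, bond orders sum to 4 (valence 4) → 0 H
  atom 12: Cl (halogen, monovalent) → 0 H
Total hydrogens: 4.

4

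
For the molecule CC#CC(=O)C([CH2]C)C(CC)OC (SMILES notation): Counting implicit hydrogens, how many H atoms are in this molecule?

18

Walk through each heavy atom and fill implicit hydrogens from standard valence (C 4, N 3, O 2, S 2, halogen 1):
  atom 1: C, bond orders sum to 1 (valence 4) → 3 H
  atom 2: C, bond orders sum to 4 (valence 4) → 0 H
  atom 3: C, bond orders sum to 4 (valence 4) → 0 H
  atom 4: C, bond orders sum to 4 (valence 4) → 0 H
  atom 5: O, bond orders sum to 2 (valence 2) → 0 H
  atom 6: C, bond orders sum to 3 (valence 4) → 1 H
  atom 7: C with explicit H count 2
  atom 8: C, bond orders sum to 1 (valence 4) → 3 H
  atom 9: C, bond orders sum to 3 (valence 4) → 1 H
  atom 10: C, bond orders sum to 2 (valence 4) → 2 H
  atom 11: C, bond orders sum to 1 (valence 4) → 3 H
  atom 12: O, bond orders sum to 2 (valence 2) → 0 H
  atom 13: C, bond orders sum to 1 (valence 4) → 3 H
Total hydrogens: 18.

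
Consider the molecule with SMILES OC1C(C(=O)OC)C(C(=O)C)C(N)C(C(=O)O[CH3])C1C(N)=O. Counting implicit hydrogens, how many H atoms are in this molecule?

Walk through each heavy atom and fill implicit hydrogens from standard valence (C 4, N 3, O 2, S 2, halogen 1):
  atom 1: O, bond orders sum to 1 (valence 2) → 1 H
  atom 2: C, bond orders sum to 3 (valence 4) → 1 H
  atom 3: C, bond orders sum to 3 (valence 4) → 1 H
  atom 4: C, bond orders sum to 4 (valence 4) → 0 H
  atom 5: O, bond orders sum to 2 (valence 2) → 0 H
  atom 6: O, bond orders sum to 2 (valence 2) → 0 H
  atom 7: C, bond orders sum to 1 (valence 4) → 3 H
  atom 8: C, bond orders sum to 3 (valence 4) → 1 H
  atom 9: C, bond orders sum to 4 (valence 4) → 0 H
  atom 10: O, bond orders sum to 2 (valence 2) → 0 H
  atom 11: C, bond orders sum to 1 (valence 4) → 3 H
  atom 12: C, bond orders sum to 3 (valence 4) → 1 H
  atom 13: N, bond orders sum to 1 (valence 3) → 2 H
  atom 14: C, bond orders sum to 3 (valence 4) → 1 H
  atom 15: C, bond orders sum to 4 (valence 4) → 0 H
  atom 16: O, bond orders sum to 2 (valence 2) → 0 H
  atom 17: O, bond orders sum to 2 (valence 2) → 0 H
  atom 18: C with explicit H count 3
  atom 19: C, bond orders sum to 3 (valence 4) → 1 H
  atom 20: C, bond orders sum to 4 (valence 4) → 0 H
  atom 21: N, bond orders sum to 1 (valence 3) → 2 H
  atom 22: O, bond orders sum to 2 (valence 2) → 0 H
Total hydrogens: 20.

20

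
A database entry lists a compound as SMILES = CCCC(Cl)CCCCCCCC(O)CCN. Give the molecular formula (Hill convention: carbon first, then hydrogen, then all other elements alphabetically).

Walk through each heavy atom and fill implicit hydrogens from standard valence (C 4, N 3, O 2, S 2, halogen 1):
  atom 1: C, bond orders sum to 1 (valence 4) → 3 H
  atom 2: C, bond orders sum to 2 (valence 4) → 2 H
  atom 3: C, bond orders sum to 2 (valence 4) → 2 H
  atom 4: C, bond orders sum to 3 (valence 4) → 1 H
  atom 5: Cl (halogen, monovalent) → 0 H
  atom 6: C, bond orders sum to 2 (valence 4) → 2 H
  atom 7: C, bond orders sum to 2 (valence 4) → 2 H
  atom 8: C, bond orders sum to 2 (valence 4) → 2 H
  atom 9: C, bond orders sum to 2 (valence 4) → 2 H
  atom 10: C, bond orders sum to 2 (valence 4) → 2 H
  atom 11: C, bond orders sum to 2 (valence 4) → 2 H
  atom 12: C, bond orders sum to 2 (valence 4) → 2 H
  atom 13: C, bond orders sum to 3 (valence 4) → 1 H
  atom 14: O, bond orders sum to 1 (valence 2) → 1 H
  atom 15: C, bond orders sum to 2 (valence 4) → 2 H
  atom 16: C, bond orders sum to 2 (valence 4) → 2 H
  atom 17: N, bond orders sum to 1 (valence 3) → 2 H
Totals → C:14, H:30, Cl:1, N:1, O:1.

C14H30ClNO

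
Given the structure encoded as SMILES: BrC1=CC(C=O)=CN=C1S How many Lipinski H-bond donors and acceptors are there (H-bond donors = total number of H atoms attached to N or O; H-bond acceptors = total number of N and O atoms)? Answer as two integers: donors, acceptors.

Donors: find every N or O and count the H atoms it carries.
  atom 6 (O): bond orders sum to 2 → 0 H
  atom 8 (N): bond orders sum to 3 → 0 H
Lipinski HBD = 0.
Acceptors: N atoms = 1, O atoms = 1 → HBA = 2.

0, 2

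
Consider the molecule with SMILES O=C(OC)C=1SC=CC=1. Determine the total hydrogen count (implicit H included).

Walk through each heavy atom and fill implicit hydrogens from standard valence (C 4, N 3, O 2, S 2, halogen 1):
  atom 1: O, bond orders sum to 2 (valence 2) → 0 H
  atom 2: C, bond orders sum to 4 (valence 4) → 0 H
  atom 3: O, bond orders sum to 2 (valence 2) → 0 H
  atom 4: C, bond orders sum to 1 (valence 4) → 3 H
  atom 5: C, bond orders sum to 4 (valence 4) → 0 H
  atom 6: S, bond orders sum to 2 (valence 2) → 0 H
  atom 7: C, bond orders sum to 3 (valence 4) → 1 H
  atom 8: C, bond orders sum to 3 (valence 4) → 1 H
  atom 9: C, bond orders sum to 3 (valence 4) → 1 H
Total hydrogens: 6.

6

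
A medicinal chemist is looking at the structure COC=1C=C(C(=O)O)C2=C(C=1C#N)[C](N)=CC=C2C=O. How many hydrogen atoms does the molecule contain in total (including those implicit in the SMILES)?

Walk through each heavy atom and fill implicit hydrogens from standard valence (C 4, N 3, O 2, S 2, halogen 1):
  atom 1: C, bond orders sum to 1 (valence 4) → 3 H
  atom 2: O, bond orders sum to 2 (valence 2) → 0 H
  atom 3: C, bond orders sum to 4 (valence 4) → 0 H
  atom 4: C, bond orders sum to 3 (valence 4) → 1 H
  atom 5: C, bond orders sum to 4 (valence 4) → 0 H
  atom 6: C, bond orders sum to 4 (valence 4) → 0 H
  atom 7: O, bond orders sum to 2 (valence 2) → 0 H
  atom 8: O, bond orders sum to 1 (valence 2) → 1 H
  atom 9: C, bond orders sum to 4 (valence 4) → 0 H
  atom 10: C, bond orders sum to 4 (valence 4) → 0 H
  atom 11: C, bond orders sum to 4 (valence 4) → 0 H
  atom 12: C, bond orders sum to 4 (valence 4) → 0 H
  atom 13: N, bond orders sum to 3 (valence 3) → 0 H
  atom 14: C with explicit H count 0
  atom 15: N, bond orders sum to 1 (valence 3) → 2 H
  atom 16: C, bond orders sum to 3 (valence 4) → 1 H
  atom 17: C, bond orders sum to 3 (valence 4) → 1 H
  atom 18: C, bond orders sum to 4 (valence 4) → 0 H
  atom 19: C, bond orders sum to 3 (valence 4) → 1 H
  atom 20: O, bond orders sum to 2 (valence 2) → 0 H
Total hydrogens: 10.

10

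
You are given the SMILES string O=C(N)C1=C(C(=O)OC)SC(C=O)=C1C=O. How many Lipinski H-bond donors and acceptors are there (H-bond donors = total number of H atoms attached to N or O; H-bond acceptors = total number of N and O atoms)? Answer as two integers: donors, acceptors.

2, 6

Donors: find every N or O and count the H atoms it carries.
  atom 1 (O): bond orders sum to 2 → 0 H
  atom 3 (N): bond orders sum to 1 → 2 H
  atom 7 (O): bond orders sum to 2 → 0 H
  atom 8 (O): bond orders sum to 2 → 0 H
  atom 13 (O): bond orders sum to 2 → 0 H
  atom 16 (O): bond orders sum to 2 → 0 H
Lipinski HBD = 2.
Acceptors: N atoms = 1, O atoms = 5 → HBA = 6.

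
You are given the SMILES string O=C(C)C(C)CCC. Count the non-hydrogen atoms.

Every atom symbol written in the SMILES (organic subset) is one heavy atom; implicit H are not written.
Heavy atoms by element → C:7, O:1.
Total: 8.

8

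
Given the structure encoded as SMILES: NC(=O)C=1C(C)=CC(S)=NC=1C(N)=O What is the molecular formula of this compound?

C8H9N3O2S

Walk through each heavy atom and fill implicit hydrogens from standard valence (C 4, N 3, O 2, S 2, halogen 1):
  atom 1: N, bond orders sum to 1 (valence 3) → 2 H
  atom 2: C, bond orders sum to 4 (valence 4) → 0 H
  atom 3: O, bond orders sum to 2 (valence 2) → 0 H
  atom 4: C, bond orders sum to 4 (valence 4) → 0 H
  atom 5: C, bond orders sum to 4 (valence 4) → 0 H
  atom 6: C, bond orders sum to 1 (valence 4) → 3 H
  atom 7: C, bond orders sum to 3 (valence 4) → 1 H
  atom 8: C, bond orders sum to 4 (valence 4) → 0 H
  atom 9: S, bond orders sum to 1 (valence 2) → 1 H
  atom 10: N, bond orders sum to 3 (valence 3) → 0 H
  atom 11: C, bond orders sum to 4 (valence 4) → 0 H
  atom 12: C, bond orders sum to 4 (valence 4) → 0 H
  atom 13: N, bond orders sum to 1 (valence 3) → 2 H
  atom 14: O, bond orders sum to 2 (valence 2) → 0 H
Totals → C:8, H:9, N:3, O:2, S:1.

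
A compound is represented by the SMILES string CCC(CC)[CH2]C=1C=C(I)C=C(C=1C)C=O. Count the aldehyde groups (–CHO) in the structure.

The aldehyde motif appears at heavy-atom position 15 in the SMILES.
Aldehyde count: 1.

1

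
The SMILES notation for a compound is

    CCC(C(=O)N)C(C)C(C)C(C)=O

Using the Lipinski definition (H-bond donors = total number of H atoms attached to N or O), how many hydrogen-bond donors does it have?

Donors: find every N or O and count the H atoms it carries.
  atom 5 (O): bond orders sum to 2 → 0 H
  atom 6 (N): bond orders sum to 1 → 2 H
  atom 13 (O): bond orders sum to 2 → 0 H
Lipinski HBD = 2.

2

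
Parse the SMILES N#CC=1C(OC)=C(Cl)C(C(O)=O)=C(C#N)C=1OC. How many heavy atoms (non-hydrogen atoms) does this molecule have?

18

Every atom symbol written in the SMILES (organic subset) is one heavy atom; implicit H are not written.
Heavy atoms by element → C:11, Cl:1, N:2, O:4.
Total: 18.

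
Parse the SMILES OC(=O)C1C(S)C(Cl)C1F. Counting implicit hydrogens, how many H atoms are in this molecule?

Walk through each heavy atom and fill implicit hydrogens from standard valence (C 4, N 3, O 2, S 2, halogen 1):
  atom 1: O, bond orders sum to 1 (valence 2) → 1 H
  atom 2: C, bond orders sum to 4 (valence 4) → 0 H
  atom 3: O, bond orders sum to 2 (valence 2) → 0 H
  atom 4: C, bond orders sum to 3 (valence 4) → 1 H
  atom 5: C, bond orders sum to 3 (valence 4) → 1 H
  atom 6: S, bond orders sum to 1 (valence 2) → 1 H
  atom 7: C, bond orders sum to 3 (valence 4) → 1 H
  atom 8: Cl (halogen, monovalent) → 0 H
  atom 9: C, bond orders sum to 3 (valence 4) → 1 H
  atom 10: F (halogen, monovalent) → 0 H
Total hydrogens: 6.

6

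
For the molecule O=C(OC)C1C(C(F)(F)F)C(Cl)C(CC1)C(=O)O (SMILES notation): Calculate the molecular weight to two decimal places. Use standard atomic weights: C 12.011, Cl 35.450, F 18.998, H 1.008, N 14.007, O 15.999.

First, the molecular formula is C10H12ClF3O4 (counting implicit H from valence).
  C: 10 × 12.011 = 120.110
  Cl: 1 × 35.450 = 35.450
  F: 3 × 18.998 = 56.994
  H: 12 × 1.008 = 12.096
  O: 4 × 15.999 = 63.996
Sum: 10×12.011 + 1×35.450 + 3×18.998 + 12×1.008 + 4×15.999 = 288.646 → 288.65 g/mol.

288.65 g/mol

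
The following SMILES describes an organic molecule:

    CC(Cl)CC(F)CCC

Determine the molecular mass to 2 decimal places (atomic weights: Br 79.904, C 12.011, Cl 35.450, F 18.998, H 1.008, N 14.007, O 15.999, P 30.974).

152.64 g/mol

First, the molecular formula is C7H14ClF (counting implicit H from valence).
  C: 7 × 12.011 = 84.077
  Cl: 1 × 35.450 = 35.450
  F: 1 × 18.998 = 18.998
  H: 14 × 1.008 = 14.112
Sum: 7×12.011 + 1×35.450 + 1×18.998 + 14×1.008 = 152.637 → 152.64 g/mol.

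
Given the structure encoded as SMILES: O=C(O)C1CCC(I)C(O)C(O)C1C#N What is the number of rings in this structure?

In SMILES, each pair of matching ring-closure digits denotes one ring-closing bond; the number of such bonds equals the number of independent rings.
Ring-closure bonds here: 1.

1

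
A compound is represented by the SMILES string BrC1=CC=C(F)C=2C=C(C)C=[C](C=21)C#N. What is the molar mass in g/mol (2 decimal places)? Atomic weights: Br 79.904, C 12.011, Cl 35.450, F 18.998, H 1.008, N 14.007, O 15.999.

First, the molecular formula is C12H7BrFN (counting implicit H from valence).
  Br: 1 × 79.904 = 79.904
  C: 12 × 12.011 = 144.132
  F: 1 × 18.998 = 18.998
  H: 7 × 1.008 = 7.056
  N: 1 × 14.007 = 14.007
Sum: 1×79.904 + 12×12.011 + 1×18.998 + 7×1.008 + 1×14.007 = 264.097 → 264.10 g/mol.

264.10 g/mol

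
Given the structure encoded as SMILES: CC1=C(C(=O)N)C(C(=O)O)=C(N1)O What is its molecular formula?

Walk through each heavy atom and fill implicit hydrogens from standard valence (C 4, N 3, O 2, S 2, halogen 1):
  atom 1: C, bond orders sum to 1 (valence 4) → 3 H
  atom 2: C, bond orders sum to 4 (valence 4) → 0 H
  atom 3: C, bond orders sum to 4 (valence 4) → 0 H
  atom 4: C, bond orders sum to 4 (valence 4) → 0 H
  atom 5: O, bond orders sum to 2 (valence 2) → 0 H
  atom 6: N, bond orders sum to 1 (valence 3) → 2 H
  atom 7: C, bond orders sum to 4 (valence 4) → 0 H
  atom 8: C, bond orders sum to 4 (valence 4) → 0 H
  atom 9: O, bond orders sum to 2 (valence 2) → 0 H
  atom 10: O, bond orders sum to 1 (valence 2) → 1 H
  atom 11: C, bond orders sum to 4 (valence 4) → 0 H
  atom 12: N, bond orders sum to 2 (valence 3) → 1 H
  atom 13: O, bond orders sum to 1 (valence 2) → 1 H
Totals → C:7, H:8, N:2, O:4.

C7H8N2O4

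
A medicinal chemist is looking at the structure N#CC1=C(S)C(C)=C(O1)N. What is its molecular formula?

C6H6N2OS

Walk through each heavy atom and fill implicit hydrogens from standard valence (C 4, N 3, O 2, S 2, halogen 1):
  atom 1: N, bond orders sum to 3 (valence 3) → 0 H
  atom 2: C, bond orders sum to 4 (valence 4) → 0 H
  atom 3: C, bond orders sum to 4 (valence 4) → 0 H
  atom 4: C, bond orders sum to 4 (valence 4) → 0 H
  atom 5: S, bond orders sum to 1 (valence 2) → 1 H
  atom 6: C, bond orders sum to 4 (valence 4) → 0 H
  atom 7: C, bond orders sum to 1 (valence 4) → 3 H
  atom 8: C, bond orders sum to 4 (valence 4) → 0 H
  atom 9: O, bond orders sum to 2 (valence 2) → 0 H
  atom 10: N, bond orders sum to 1 (valence 3) → 2 H
Totals → C:6, H:6, N:2, O:1, S:1.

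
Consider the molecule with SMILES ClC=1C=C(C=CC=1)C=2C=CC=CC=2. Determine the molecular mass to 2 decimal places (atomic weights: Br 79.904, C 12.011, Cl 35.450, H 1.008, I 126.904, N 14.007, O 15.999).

188.65 g/mol

First, the molecular formula is C12H9Cl (counting implicit H from valence).
  C: 12 × 12.011 = 144.132
  Cl: 1 × 35.450 = 35.450
  H: 9 × 1.008 = 9.072
Sum: 12×12.011 + 1×35.450 + 9×1.008 = 188.654 → 188.65 g/mol.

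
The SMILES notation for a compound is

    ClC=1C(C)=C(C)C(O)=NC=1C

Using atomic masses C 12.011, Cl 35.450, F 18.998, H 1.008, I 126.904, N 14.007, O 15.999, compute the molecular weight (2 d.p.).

171.62 g/mol

First, the molecular formula is C8H10ClNO (counting implicit H from valence).
  C: 8 × 12.011 = 96.088
  Cl: 1 × 35.450 = 35.450
  H: 10 × 1.008 = 10.080
  N: 1 × 14.007 = 14.007
  O: 1 × 15.999 = 15.999
Sum: 8×12.011 + 1×35.450 + 10×1.008 + 1×14.007 + 1×15.999 = 171.624 → 171.62 g/mol.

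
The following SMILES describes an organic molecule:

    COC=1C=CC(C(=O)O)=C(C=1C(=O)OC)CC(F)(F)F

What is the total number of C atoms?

Count every carbon token in the SMILES (each C, including those in ring-closure positions and inside branches).
Carbon count: 12.

12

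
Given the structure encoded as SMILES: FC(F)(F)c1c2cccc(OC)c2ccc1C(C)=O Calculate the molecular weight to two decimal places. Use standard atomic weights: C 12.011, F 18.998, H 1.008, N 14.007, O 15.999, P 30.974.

268.23 g/mol

First, the molecular formula is C14H11F3O2 (counting implicit H from valence).
  C: 14 × 12.011 = 168.154
  F: 3 × 18.998 = 56.994
  H: 11 × 1.008 = 11.088
  O: 2 × 15.999 = 31.998
Sum: 14×12.011 + 3×18.998 + 11×1.008 + 2×15.999 = 268.234 → 268.23 g/mol.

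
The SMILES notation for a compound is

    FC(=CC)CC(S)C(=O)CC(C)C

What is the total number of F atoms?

1

Scan the SMILES for F atoms (remember two-letter symbols like Cl and Br are single atoms).
Fluorine count: 1.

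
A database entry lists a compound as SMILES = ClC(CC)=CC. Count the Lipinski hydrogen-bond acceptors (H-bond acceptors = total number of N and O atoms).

N atoms: 0; O atoms: 0.
Lipinski HBA = 0 + 0 = 0.

0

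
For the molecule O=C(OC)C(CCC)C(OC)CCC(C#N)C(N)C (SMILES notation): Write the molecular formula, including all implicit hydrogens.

Walk through each heavy atom and fill implicit hydrogens from standard valence (C 4, N 3, O 2, S 2, halogen 1):
  atom 1: O, bond orders sum to 2 (valence 2) → 0 H
  atom 2: C, bond orders sum to 4 (valence 4) → 0 H
  atom 3: O, bond orders sum to 2 (valence 2) → 0 H
  atom 4: C, bond orders sum to 1 (valence 4) → 3 H
  atom 5: C, bond orders sum to 3 (valence 4) → 1 H
  atom 6: C, bond orders sum to 2 (valence 4) → 2 H
  atom 7: C, bond orders sum to 2 (valence 4) → 2 H
  atom 8: C, bond orders sum to 1 (valence 4) → 3 H
  atom 9: C, bond orders sum to 3 (valence 4) → 1 H
  atom 10: O, bond orders sum to 2 (valence 2) → 0 H
  atom 11: C, bond orders sum to 1 (valence 4) → 3 H
  atom 12: C, bond orders sum to 2 (valence 4) → 2 H
  atom 13: C, bond orders sum to 2 (valence 4) → 2 H
  atom 14: C, bond orders sum to 3 (valence 4) → 1 H
  atom 15: C, bond orders sum to 4 (valence 4) → 0 H
  atom 16: N, bond orders sum to 3 (valence 3) → 0 H
  atom 17: C, bond orders sum to 3 (valence 4) → 1 H
  atom 18: N, bond orders sum to 1 (valence 3) → 2 H
  atom 19: C, bond orders sum to 1 (valence 4) → 3 H
Totals → C:14, H:26, N:2, O:3.
In Hill order: C14H26N2O3.

C14H26N2O3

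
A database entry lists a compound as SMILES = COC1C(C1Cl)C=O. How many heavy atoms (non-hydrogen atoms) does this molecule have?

8

Every atom symbol written in the SMILES (organic subset) is one heavy atom; implicit H are not written.
Heavy atoms by element → C:5, Cl:1, O:2.
Total: 8.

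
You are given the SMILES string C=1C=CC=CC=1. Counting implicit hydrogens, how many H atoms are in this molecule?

6

Walk through each heavy atom and fill implicit hydrogens from standard valence (C 4, N 3, O 2, S 2, halogen 1):
  atom 1: C, bond orders sum to 3 (valence 4) → 1 H
  atom 2: C, bond orders sum to 3 (valence 4) → 1 H
  atom 3: C, bond orders sum to 3 (valence 4) → 1 H
  atom 4: C, bond orders sum to 3 (valence 4) → 1 H
  atom 5: C, bond orders sum to 3 (valence 4) → 1 H
  atom 6: C, bond orders sum to 3 (valence 4) → 1 H
Total hydrogens: 6.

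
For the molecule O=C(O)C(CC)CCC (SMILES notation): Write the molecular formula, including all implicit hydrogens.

C7H14O2

Walk through each heavy atom and fill implicit hydrogens from standard valence (C 4, N 3, O 2, S 2, halogen 1):
  atom 1: O, bond orders sum to 2 (valence 2) → 0 H
  atom 2: C, bond orders sum to 4 (valence 4) → 0 H
  atom 3: O, bond orders sum to 1 (valence 2) → 1 H
  atom 4: C, bond orders sum to 3 (valence 4) → 1 H
  atom 5: C, bond orders sum to 2 (valence 4) → 2 H
  atom 6: C, bond orders sum to 1 (valence 4) → 3 H
  atom 7: C, bond orders sum to 2 (valence 4) → 2 H
  atom 8: C, bond orders sum to 2 (valence 4) → 2 H
  atom 9: C, bond orders sum to 1 (valence 4) → 3 H
Totals → C:7, H:14, O:2.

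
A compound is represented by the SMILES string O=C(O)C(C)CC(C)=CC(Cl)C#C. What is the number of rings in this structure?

0

In SMILES, each pair of matching ring-closure digits denotes one ring-closing bond; the number of such bonds equals the number of independent rings.
Ring-closure bonds here: 0.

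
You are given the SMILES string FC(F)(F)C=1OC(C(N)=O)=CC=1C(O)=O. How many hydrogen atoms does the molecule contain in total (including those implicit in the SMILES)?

Walk through each heavy atom and fill implicit hydrogens from standard valence (C 4, N 3, O 2, S 2, halogen 1):
  atom 1: F (halogen, monovalent) → 0 H
  atom 2: C, bond orders sum to 4 (valence 4) → 0 H
  atom 3: F (halogen, monovalent) → 0 H
  atom 4: F (halogen, monovalent) → 0 H
  atom 5: C, bond orders sum to 4 (valence 4) → 0 H
  atom 6: O, bond orders sum to 2 (valence 2) → 0 H
  atom 7: C, bond orders sum to 4 (valence 4) → 0 H
  atom 8: C, bond orders sum to 4 (valence 4) → 0 H
  atom 9: N, bond orders sum to 1 (valence 3) → 2 H
  atom 10: O, bond orders sum to 2 (valence 2) → 0 H
  atom 11: C, bond orders sum to 3 (valence 4) → 1 H
  atom 12: C, bond orders sum to 4 (valence 4) → 0 H
  atom 13: C, bond orders sum to 4 (valence 4) → 0 H
  atom 14: O, bond orders sum to 1 (valence 2) → 1 H
  atom 15: O, bond orders sum to 2 (valence 2) → 0 H
Total hydrogens: 4.

4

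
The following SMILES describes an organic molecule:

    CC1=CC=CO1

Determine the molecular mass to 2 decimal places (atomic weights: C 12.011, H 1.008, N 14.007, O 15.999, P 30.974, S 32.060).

82.10 g/mol

First, the molecular formula is C5H6O (counting implicit H from valence).
  C: 5 × 12.011 = 60.055
  H: 6 × 1.008 = 6.048
  O: 1 × 15.999 = 15.999
Sum: 5×12.011 + 6×1.008 + 1×15.999 = 82.102 → 82.10 g/mol.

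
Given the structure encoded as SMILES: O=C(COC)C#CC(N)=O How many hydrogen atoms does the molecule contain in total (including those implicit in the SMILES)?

Walk through each heavy atom and fill implicit hydrogens from standard valence (C 4, N 3, O 2, S 2, halogen 1):
  atom 1: O, bond orders sum to 2 (valence 2) → 0 H
  atom 2: C, bond orders sum to 4 (valence 4) → 0 H
  atom 3: C, bond orders sum to 2 (valence 4) → 2 H
  atom 4: O, bond orders sum to 2 (valence 2) → 0 H
  atom 5: C, bond orders sum to 1 (valence 4) → 3 H
  atom 6: C, bond orders sum to 4 (valence 4) → 0 H
  atom 7: C, bond orders sum to 4 (valence 4) → 0 H
  atom 8: C, bond orders sum to 4 (valence 4) → 0 H
  atom 9: N, bond orders sum to 1 (valence 3) → 2 H
  atom 10: O, bond orders sum to 2 (valence 2) → 0 H
Total hydrogens: 7.

7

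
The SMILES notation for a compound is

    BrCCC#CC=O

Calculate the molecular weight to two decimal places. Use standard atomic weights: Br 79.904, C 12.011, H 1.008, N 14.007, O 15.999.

161.00 g/mol

First, the molecular formula is C5H5BrO (counting implicit H from valence).
  Br: 1 × 79.904 = 79.904
  C: 5 × 12.011 = 60.055
  H: 5 × 1.008 = 5.040
  O: 1 × 15.999 = 15.999
Sum: 1×79.904 + 5×12.011 + 5×1.008 + 1×15.999 = 160.998 → 161.00 g/mol.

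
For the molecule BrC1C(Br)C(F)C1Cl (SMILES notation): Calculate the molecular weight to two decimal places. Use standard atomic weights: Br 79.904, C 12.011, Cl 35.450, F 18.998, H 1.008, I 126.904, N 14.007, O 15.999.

266.33 g/mol

First, the molecular formula is C4H4Br2ClF (counting implicit H from valence).
  Br: 2 × 79.904 = 159.808
  C: 4 × 12.011 = 48.044
  Cl: 1 × 35.450 = 35.450
  F: 1 × 18.998 = 18.998
  H: 4 × 1.008 = 4.032
Sum: 2×79.904 + 4×12.011 + 1×35.450 + 1×18.998 + 4×1.008 = 266.332 → 266.33 g/mol.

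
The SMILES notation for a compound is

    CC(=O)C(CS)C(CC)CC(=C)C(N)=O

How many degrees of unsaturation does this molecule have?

Degree of unsaturation = (number of rings) + (number of π bonds).
Ring closures in the SMILES: 0.
π bonds: 3 double bonds (each 1 DoU) → 3 DoU from unsaturation.
Total DoU = 0 + 3 = 3.

3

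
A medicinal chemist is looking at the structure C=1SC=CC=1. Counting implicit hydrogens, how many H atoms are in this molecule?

4

Walk through each heavy atom and fill implicit hydrogens from standard valence (C 4, N 3, O 2, S 2, halogen 1):
  atom 1: C, bond orders sum to 3 (valence 4) → 1 H
  atom 2: S, bond orders sum to 2 (valence 2) → 0 H
  atom 3: C, bond orders sum to 3 (valence 4) → 1 H
  atom 4: C, bond orders sum to 3 (valence 4) → 1 H
  atom 5: C, bond orders sum to 3 (valence 4) → 1 H
Total hydrogens: 4.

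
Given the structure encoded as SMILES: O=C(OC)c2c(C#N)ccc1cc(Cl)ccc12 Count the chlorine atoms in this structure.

1

Scan the SMILES for Cl atoms (remember two-letter symbols like Cl and Br are single atoms).
Chlorine count: 1.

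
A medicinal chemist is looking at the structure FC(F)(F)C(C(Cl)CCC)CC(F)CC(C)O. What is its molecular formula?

Walk through each heavy atom and fill implicit hydrogens from standard valence (C 4, N 3, O 2, S 2, halogen 1):
  atom 1: F (halogen, monovalent) → 0 H
  atom 2: C, bond orders sum to 4 (valence 4) → 0 H
  atom 3: F (halogen, monovalent) → 0 H
  atom 4: F (halogen, monovalent) → 0 H
  atom 5: C, bond orders sum to 3 (valence 4) → 1 H
  atom 6: C, bond orders sum to 3 (valence 4) → 1 H
  atom 7: Cl (halogen, monovalent) → 0 H
  atom 8: C, bond orders sum to 2 (valence 4) → 2 H
  atom 9: C, bond orders sum to 2 (valence 4) → 2 H
  atom 10: C, bond orders sum to 1 (valence 4) → 3 H
  atom 11: C, bond orders sum to 2 (valence 4) → 2 H
  atom 12: C, bond orders sum to 3 (valence 4) → 1 H
  atom 13: F (halogen, monovalent) → 0 H
  atom 14: C, bond orders sum to 2 (valence 4) → 2 H
  atom 15: C, bond orders sum to 3 (valence 4) → 1 H
  atom 16: C, bond orders sum to 1 (valence 4) → 3 H
  atom 17: O, bond orders sum to 1 (valence 2) → 1 H
Totals → C:11, H:19, Cl:1, F:4, O:1.
In Hill order: C11H19ClF4O.

C11H19ClF4O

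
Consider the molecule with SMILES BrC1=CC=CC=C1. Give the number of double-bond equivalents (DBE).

Degree of unsaturation = (number of rings) + (number of π bonds).
Ring closures in the SMILES: 1.
π bonds: 3 double bonds (each 1 DoU) → 3 DoU from unsaturation.
Total DoU = 1 + 3 = 4.

4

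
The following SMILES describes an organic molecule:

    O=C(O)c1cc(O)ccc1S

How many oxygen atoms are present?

Scan the SMILES for O atoms (remember two-letter symbols like Cl and Br are single atoms).
Oxygen count: 3.

3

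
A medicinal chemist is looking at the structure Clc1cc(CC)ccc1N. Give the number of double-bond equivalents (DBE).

4

Molecular formula: C8H10ClN.
DoU = (2C + 2 + N − H − X) / 2, where X is the halogen count and O/S are ignored.
    = (2·8 + 2 + 1 − 10 − 1) / 2 = 8 / 2 = 4.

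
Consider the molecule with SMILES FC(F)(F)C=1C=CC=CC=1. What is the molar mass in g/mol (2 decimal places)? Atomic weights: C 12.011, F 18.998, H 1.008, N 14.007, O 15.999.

146.11 g/mol

First, the molecular formula is C7H5F3 (counting implicit H from valence).
  C: 7 × 12.011 = 84.077
  F: 3 × 18.998 = 56.994
  H: 5 × 1.008 = 5.040
Sum: 7×12.011 + 3×18.998 + 5×1.008 = 146.111 → 146.11 g/mol.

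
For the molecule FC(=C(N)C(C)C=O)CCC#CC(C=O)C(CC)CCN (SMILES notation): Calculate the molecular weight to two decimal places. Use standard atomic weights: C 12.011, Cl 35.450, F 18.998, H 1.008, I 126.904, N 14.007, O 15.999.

296.39 g/mol

First, the molecular formula is C16H25FN2O2 (counting implicit H from valence).
  C: 16 × 12.011 = 192.176
  F: 1 × 18.998 = 18.998
  H: 25 × 1.008 = 25.200
  N: 2 × 14.007 = 28.014
  O: 2 × 15.999 = 31.998
Sum: 16×12.011 + 1×18.998 + 25×1.008 + 2×14.007 + 2×15.999 = 296.386 → 296.39 g/mol.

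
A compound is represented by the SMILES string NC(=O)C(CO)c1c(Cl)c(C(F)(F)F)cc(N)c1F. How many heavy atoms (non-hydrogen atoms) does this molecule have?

Every atom symbol written in the SMILES (organic subset) is one heavy atom; implicit H are not written.
Heavy atoms by element → C:10, Cl:1, F:4, N:2, O:2.
Total: 19.

19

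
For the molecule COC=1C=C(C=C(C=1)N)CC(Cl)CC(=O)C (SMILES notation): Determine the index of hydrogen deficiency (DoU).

5

Degree of unsaturation = (number of rings) + (number of π bonds).
Ring closures in the SMILES: 1.
π bonds: 4 double bonds (each 1 DoU) → 4 DoU from unsaturation.
Total DoU = 1 + 4 = 5.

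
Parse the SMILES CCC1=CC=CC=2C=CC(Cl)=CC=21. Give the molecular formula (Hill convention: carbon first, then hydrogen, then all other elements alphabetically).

C12H11Cl

Walk through each heavy atom and fill implicit hydrogens from standard valence (C 4, N 3, O 2, S 2, halogen 1):
  atom 1: C, bond orders sum to 1 (valence 4) → 3 H
  atom 2: C, bond orders sum to 2 (valence 4) → 2 H
  atom 3: C, bond orders sum to 4 (valence 4) → 0 H
  atom 4: C, bond orders sum to 3 (valence 4) → 1 H
  atom 5: C, bond orders sum to 3 (valence 4) → 1 H
  atom 6: C, bond orders sum to 3 (valence 4) → 1 H
  atom 7: C, bond orders sum to 4 (valence 4) → 0 H
  atom 8: C, bond orders sum to 3 (valence 4) → 1 H
  atom 9: C, bond orders sum to 3 (valence 4) → 1 H
  atom 10: C, bond orders sum to 4 (valence 4) → 0 H
  atom 11: Cl (halogen, monovalent) → 0 H
  atom 12: C, bond orders sum to 3 (valence 4) → 1 H
  atom 13: C, bond orders sum to 4 (valence 4) → 0 H
Totals → C:12, H:11, Cl:1.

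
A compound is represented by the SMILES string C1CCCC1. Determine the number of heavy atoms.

5

Every atom symbol written in the SMILES (organic subset) is one heavy atom; implicit H are not written.
Heavy atoms by element → C:5.
Total: 5.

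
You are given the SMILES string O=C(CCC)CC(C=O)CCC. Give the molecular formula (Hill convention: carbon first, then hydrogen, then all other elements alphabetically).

Walk through each heavy atom and fill implicit hydrogens from standard valence (C 4, N 3, O 2, S 2, halogen 1):
  atom 1: O, bond orders sum to 2 (valence 2) → 0 H
  atom 2: C, bond orders sum to 4 (valence 4) → 0 H
  atom 3: C, bond orders sum to 2 (valence 4) → 2 H
  atom 4: C, bond orders sum to 2 (valence 4) → 2 H
  atom 5: C, bond orders sum to 1 (valence 4) → 3 H
  atom 6: C, bond orders sum to 2 (valence 4) → 2 H
  atom 7: C, bond orders sum to 3 (valence 4) → 1 H
  atom 8: C, bond orders sum to 3 (valence 4) → 1 H
  atom 9: O, bond orders sum to 2 (valence 2) → 0 H
  atom 10: C, bond orders sum to 2 (valence 4) → 2 H
  atom 11: C, bond orders sum to 2 (valence 4) → 2 H
  atom 12: C, bond orders sum to 1 (valence 4) → 3 H
Totals → C:10, H:18, O:2.
In Hill order: C10H18O2.

C10H18O2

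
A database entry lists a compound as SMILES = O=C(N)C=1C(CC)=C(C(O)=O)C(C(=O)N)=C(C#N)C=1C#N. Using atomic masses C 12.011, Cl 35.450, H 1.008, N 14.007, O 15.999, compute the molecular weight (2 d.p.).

286.25 g/mol

First, the molecular formula is C13H10N4O4 (counting implicit H from valence).
  C: 13 × 12.011 = 156.143
  H: 10 × 1.008 = 10.080
  N: 4 × 14.007 = 56.028
  O: 4 × 15.999 = 63.996
Sum: 13×12.011 + 10×1.008 + 4×14.007 + 4×15.999 = 286.247 → 286.25 g/mol.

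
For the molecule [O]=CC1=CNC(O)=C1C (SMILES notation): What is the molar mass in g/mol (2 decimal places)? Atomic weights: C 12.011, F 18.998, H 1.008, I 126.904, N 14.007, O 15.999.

125.13 g/mol

First, the molecular formula is C6H7NO2 (counting implicit H from valence).
  C: 6 × 12.011 = 72.066
  H: 7 × 1.008 = 7.056
  N: 1 × 14.007 = 14.007
  O: 2 × 15.999 = 31.998
Sum: 6×12.011 + 7×1.008 + 1×14.007 + 2×15.999 = 125.127 → 125.13 g/mol.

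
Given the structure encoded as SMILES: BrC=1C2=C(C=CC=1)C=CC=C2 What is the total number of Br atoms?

1

Scan the SMILES for Br atoms (remember two-letter symbols like Cl and Br are single atoms).
Bromine count: 1.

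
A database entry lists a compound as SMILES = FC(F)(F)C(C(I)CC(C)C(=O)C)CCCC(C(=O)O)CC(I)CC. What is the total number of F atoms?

3

Scan the SMILES for F atoms (remember two-letter symbols like Cl and Br are single atoms).
Fluorine count: 3.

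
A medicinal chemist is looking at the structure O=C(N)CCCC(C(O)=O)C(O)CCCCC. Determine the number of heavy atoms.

Every atom symbol written in the SMILES (organic subset) is one heavy atom; implicit H are not written.
Heavy atoms by element → C:12, N:1, O:4.
Total: 17.

17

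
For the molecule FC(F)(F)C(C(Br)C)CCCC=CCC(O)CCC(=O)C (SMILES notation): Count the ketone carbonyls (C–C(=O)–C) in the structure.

The ketone motif appears at heavy-atom position 19 in the SMILES.
Other groups present: 1 alkene, 1 hydroxyl.
Ketone count: 1.

1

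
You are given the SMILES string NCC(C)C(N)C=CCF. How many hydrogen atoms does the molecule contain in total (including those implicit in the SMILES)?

15

Walk through each heavy atom and fill implicit hydrogens from standard valence (C 4, N 3, O 2, S 2, halogen 1):
  atom 1: N, bond orders sum to 1 (valence 3) → 2 H
  atom 2: C, bond orders sum to 2 (valence 4) → 2 H
  atom 3: C, bond orders sum to 3 (valence 4) → 1 H
  atom 4: C, bond orders sum to 1 (valence 4) → 3 H
  atom 5: C, bond orders sum to 3 (valence 4) → 1 H
  atom 6: N, bond orders sum to 1 (valence 3) → 2 H
  atom 7: C, bond orders sum to 3 (valence 4) → 1 H
  atom 8: C, bond orders sum to 3 (valence 4) → 1 H
  atom 9: C, bond orders sum to 2 (valence 4) → 2 H
  atom 10: F (halogen, monovalent) → 0 H
Total hydrogens: 15.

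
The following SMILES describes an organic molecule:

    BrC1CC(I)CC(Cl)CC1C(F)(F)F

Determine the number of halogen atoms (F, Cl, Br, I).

Halogen atoms appear at heavy-atom positions 1, 5, 8, 12, 13, 14 (1×Br, 1×Cl, 3×F, 1×I).
Halogen count: 6.

6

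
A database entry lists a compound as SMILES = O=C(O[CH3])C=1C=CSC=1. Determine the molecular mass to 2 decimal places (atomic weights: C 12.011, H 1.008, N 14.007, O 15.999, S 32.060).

First, the molecular formula is C6H6O2S (counting implicit H from valence).
  C: 6 × 12.011 = 72.066
  H: 6 × 1.008 = 6.048
  O: 2 × 15.999 = 31.998
  S: 1 × 32.060 = 32.060
Sum: 6×12.011 + 6×1.008 + 2×15.999 + 1×32.060 = 142.172 → 142.17 g/mol.

142.17 g/mol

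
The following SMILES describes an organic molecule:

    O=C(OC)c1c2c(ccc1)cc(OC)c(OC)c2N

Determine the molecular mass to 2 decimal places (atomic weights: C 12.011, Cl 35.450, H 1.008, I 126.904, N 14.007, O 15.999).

261.28 g/mol

First, the molecular formula is C14H15NO4 (counting implicit H from valence).
  C: 14 × 12.011 = 168.154
  H: 15 × 1.008 = 15.120
  N: 1 × 14.007 = 14.007
  O: 4 × 15.999 = 63.996
Sum: 14×12.011 + 15×1.008 + 1×14.007 + 4×15.999 = 261.277 → 261.28 g/mol.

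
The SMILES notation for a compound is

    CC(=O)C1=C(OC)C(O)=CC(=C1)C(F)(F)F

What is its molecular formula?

C10H9F3O3

Walk through each heavy atom and fill implicit hydrogens from standard valence (C 4, N 3, O 2, S 2, halogen 1):
  atom 1: C, bond orders sum to 1 (valence 4) → 3 H
  atom 2: C, bond orders sum to 4 (valence 4) → 0 H
  atom 3: O, bond orders sum to 2 (valence 2) → 0 H
  atom 4: C, bond orders sum to 4 (valence 4) → 0 H
  atom 5: C, bond orders sum to 4 (valence 4) → 0 H
  atom 6: O, bond orders sum to 2 (valence 2) → 0 H
  atom 7: C, bond orders sum to 1 (valence 4) → 3 H
  atom 8: C, bond orders sum to 4 (valence 4) → 0 H
  atom 9: O, bond orders sum to 1 (valence 2) → 1 H
  atom 10: C, bond orders sum to 3 (valence 4) → 1 H
  atom 11: C, bond orders sum to 4 (valence 4) → 0 H
  atom 12: C, bond orders sum to 3 (valence 4) → 1 H
  atom 13: C, bond orders sum to 4 (valence 4) → 0 H
  atom 14: F (halogen, monovalent) → 0 H
  atom 15: F (halogen, monovalent) → 0 H
  atom 16: F (halogen, monovalent) → 0 H
Totals → C:10, H:9, F:3, O:3.
In Hill order: C10H9F3O3.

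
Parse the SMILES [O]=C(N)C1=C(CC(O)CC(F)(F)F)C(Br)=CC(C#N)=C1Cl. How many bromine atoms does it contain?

1

Scan the SMILES for Br atoms (remember two-letter symbols like Cl and Br are single atoms).
Bromine count: 1.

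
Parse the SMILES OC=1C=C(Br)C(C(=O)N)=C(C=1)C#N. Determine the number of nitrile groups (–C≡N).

The nitrile motif appears at heavy-atom position 12 in the SMILES.
Other groups present: 1 amide, 1 hydroxyl.
Nitrile count: 1.

1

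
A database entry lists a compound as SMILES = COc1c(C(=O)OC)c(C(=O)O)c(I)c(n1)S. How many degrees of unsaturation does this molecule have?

Molecular formula: C9H8INO5S.
DoU = (2C + 2 + N − H − X) / 2, where X is the halogen count and O/S are ignored.
    = (2·9 + 2 + 1 − 8 − 1) / 2 = 12 / 2 = 6.

6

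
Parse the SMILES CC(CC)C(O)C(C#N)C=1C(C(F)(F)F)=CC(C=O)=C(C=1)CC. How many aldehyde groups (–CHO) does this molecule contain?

1

The aldehyde motif appears at heavy-atom position 18 in the SMILES.
Other groups present: 1 hydroxyl, 1 nitrile.
Aldehyde count: 1.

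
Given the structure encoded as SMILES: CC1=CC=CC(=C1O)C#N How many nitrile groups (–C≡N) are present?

The nitrile motif appears at heavy-atom position 9 in the SMILES.
Other groups present: 1 hydroxyl.
Nitrile count: 1.

1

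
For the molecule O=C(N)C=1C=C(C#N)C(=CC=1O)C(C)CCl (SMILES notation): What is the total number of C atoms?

11

Count every carbon token in the SMILES (each C, including those in ring-closure positions and inside branches).
Carbon count: 11.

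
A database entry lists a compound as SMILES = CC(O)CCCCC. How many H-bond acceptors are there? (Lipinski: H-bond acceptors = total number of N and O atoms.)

N atoms: 0; O atoms: 1.
Lipinski HBA = 0 + 1 = 1.

1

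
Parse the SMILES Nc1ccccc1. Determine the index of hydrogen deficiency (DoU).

4

Molecular formula: C6H7N.
DoU = (2C + 2 + N − H − X) / 2, where X is the halogen count and O/S are ignored.
    = (2·6 + 2 + 1 − 7 − 0) / 2 = 8 / 2 = 4.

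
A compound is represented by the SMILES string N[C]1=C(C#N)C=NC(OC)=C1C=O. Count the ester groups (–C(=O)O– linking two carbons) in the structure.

Scan the SMILES for the ester motif — none present.
Groups that are present: 1 aldehyde, 1 ether, 1 nitrile, 1 primary amine.

0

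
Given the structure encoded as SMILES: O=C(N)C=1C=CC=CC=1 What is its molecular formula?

Walk through each heavy atom and fill implicit hydrogens from standard valence (C 4, N 3, O 2, S 2, halogen 1):
  atom 1: O, bond orders sum to 2 (valence 2) → 0 H
  atom 2: C, bond orders sum to 4 (valence 4) → 0 H
  atom 3: N, bond orders sum to 1 (valence 3) → 2 H
  atom 4: C, bond orders sum to 4 (valence 4) → 0 H
  atom 5: C, bond orders sum to 3 (valence 4) → 1 H
  atom 6: C, bond orders sum to 3 (valence 4) → 1 H
  atom 7: C, bond orders sum to 3 (valence 4) → 1 H
  atom 8: C, bond orders sum to 3 (valence 4) → 1 H
  atom 9: C, bond orders sum to 3 (valence 4) → 1 H
Totals → C:7, H:7, N:1, O:1.

C7H7NO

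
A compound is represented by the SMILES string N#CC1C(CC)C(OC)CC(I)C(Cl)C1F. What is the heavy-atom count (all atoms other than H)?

Every atom symbol written in the SMILES (organic subset) is one heavy atom; implicit H are not written.
Heavy atoms by element → C:11, Cl:1, F:1, I:1, N:1, O:1.
Total: 16.

16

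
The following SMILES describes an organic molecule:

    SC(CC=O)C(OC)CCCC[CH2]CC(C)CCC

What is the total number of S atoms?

Scan the SMILES for S atoms (remember two-letter symbols like Cl and Br are single atoms).
Sulfur count: 1.

1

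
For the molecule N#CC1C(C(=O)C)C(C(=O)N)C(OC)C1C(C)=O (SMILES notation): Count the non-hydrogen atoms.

18

Every atom symbol written in the SMILES (organic subset) is one heavy atom; implicit H are not written.
Heavy atoms by element → C:12, N:2, O:4.
Total: 18.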